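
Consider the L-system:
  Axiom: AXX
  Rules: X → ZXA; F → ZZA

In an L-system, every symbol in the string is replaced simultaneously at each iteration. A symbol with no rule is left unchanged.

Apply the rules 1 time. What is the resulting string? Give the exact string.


Step 0: AXX
Step 1: AZXAZXA

Answer: AZXAZXA


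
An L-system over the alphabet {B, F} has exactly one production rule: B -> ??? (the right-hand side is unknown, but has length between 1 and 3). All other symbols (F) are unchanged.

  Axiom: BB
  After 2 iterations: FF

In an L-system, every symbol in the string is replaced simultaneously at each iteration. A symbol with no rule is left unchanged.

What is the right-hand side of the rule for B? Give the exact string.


Answer: F

Derivation:
Trying B -> F:
  Step 0: BB
  Step 1: FF
  Step 2: FF
Matches the given result.


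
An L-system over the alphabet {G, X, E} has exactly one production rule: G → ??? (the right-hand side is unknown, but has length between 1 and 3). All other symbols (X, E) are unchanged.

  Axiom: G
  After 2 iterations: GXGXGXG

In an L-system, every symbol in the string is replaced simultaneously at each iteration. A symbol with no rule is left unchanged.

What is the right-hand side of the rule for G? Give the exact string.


Trying G → GXG:
  Step 0: G
  Step 1: GXG
  Step 2: GXGXGXG
Matches the given result.

Answer: GXG


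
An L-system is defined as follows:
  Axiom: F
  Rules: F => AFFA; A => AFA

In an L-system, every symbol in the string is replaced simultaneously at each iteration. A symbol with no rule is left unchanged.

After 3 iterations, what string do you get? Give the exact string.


Answer: AFAAFFAAFAAFAAFFAAFFAAFAAFAAFFAAFFAAFAAFAAFFAAFA

Derivation:
Step 0: F
Step 1: AFFA
Step 2: AFAAFFAAFFAAFA
Step 3: AFAAFFAAFAAFAAFFAAFFAAFAAFAAFFAAFFAAFAAFAAFFAAFA


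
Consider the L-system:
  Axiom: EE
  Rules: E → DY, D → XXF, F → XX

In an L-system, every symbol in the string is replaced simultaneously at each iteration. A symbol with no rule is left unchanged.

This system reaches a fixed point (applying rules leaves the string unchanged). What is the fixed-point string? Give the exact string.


Answer: XXXXYXXXXY

Derivation:
Step 0: EE
Step 1: DYDY
Step 2: XXFYXXFY
Step 3: XXXXYXXXXY
Step 4: XXXXYXXXXY  (unchanged — fixed point at step 3)


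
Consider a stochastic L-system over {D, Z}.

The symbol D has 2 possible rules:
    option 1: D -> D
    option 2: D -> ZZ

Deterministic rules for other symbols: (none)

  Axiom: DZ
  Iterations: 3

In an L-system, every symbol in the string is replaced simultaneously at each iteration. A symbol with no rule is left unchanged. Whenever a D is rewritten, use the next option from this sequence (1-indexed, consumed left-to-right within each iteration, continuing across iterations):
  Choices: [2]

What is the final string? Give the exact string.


Answer: ZZZ

Derivation:
Step 0: DZ
Step 1: ZZZ  (used choices [2])
Step 2: ZZZ  (used choices [])
Step 3: ZZZ  (used choices [])


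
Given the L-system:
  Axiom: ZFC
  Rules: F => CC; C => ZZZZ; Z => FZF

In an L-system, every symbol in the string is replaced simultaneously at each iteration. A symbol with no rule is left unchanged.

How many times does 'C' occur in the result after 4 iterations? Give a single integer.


Step 0: ZFC  (1 'C')
Step 1: FZFCCZZZZ  (2 'C')
Step 2: CCFZFCCZZZZZZZZFZFFZFFZFFZF  (4 'C')
Step 3: ZZZZZZZZCCFZFCCZZZZZZZZFZFFZFFZFFZFFZFFZFFZFFZFCCFZFCCCCFZFCCCCFZFCCCCFZFCC  (20 'C')
Step 4: FZFFZFFZFFZFFZFFZFFZFFZFZZZZZZZZCCFZFCCZZZZZZZZFZFFZFFZFFZFFZFFZFFZFFZFCCFZFCCCCFZFCCCCFZFCCCCFZFCCCCFZFCCCCFZFCCCCFZFCCCCFZFCCZZZZZZZZCCFZFCCZZZZZZZZZZZZZZZZCCFZFCCZZZZZZZZZZZZZZZZCCFZFCCZZZZZZZZZZZZZZZZCCFZFCCZZZZZZZZ  (52 'C')

Answer: 52


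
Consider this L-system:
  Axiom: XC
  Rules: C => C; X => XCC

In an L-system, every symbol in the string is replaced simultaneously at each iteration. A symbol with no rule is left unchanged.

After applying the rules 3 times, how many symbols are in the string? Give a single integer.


Step 0: length = 2
Step 1: length = 4
Step 2: length = 6
Step 3: length = 8

Answer: 8


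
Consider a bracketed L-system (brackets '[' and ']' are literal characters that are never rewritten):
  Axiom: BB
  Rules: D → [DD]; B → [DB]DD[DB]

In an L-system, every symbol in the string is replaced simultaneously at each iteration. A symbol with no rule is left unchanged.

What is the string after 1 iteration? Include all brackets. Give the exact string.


Step 0: BB
Step 1: [DB]DD[DB][DB]DD[DB]

Answer: [DB]DD[DB][DB]DD[DB]


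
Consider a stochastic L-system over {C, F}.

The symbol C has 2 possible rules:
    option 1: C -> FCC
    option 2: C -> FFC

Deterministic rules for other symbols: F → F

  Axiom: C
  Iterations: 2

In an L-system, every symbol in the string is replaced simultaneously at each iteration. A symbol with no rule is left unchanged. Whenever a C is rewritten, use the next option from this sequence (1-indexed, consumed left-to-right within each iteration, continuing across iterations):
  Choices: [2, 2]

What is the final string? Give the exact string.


Answer: FFFFC

Derivation:
Step 0: C
Step 1: FFC  (used choices [2])
Step 2: FFFFC  (used choices [2])


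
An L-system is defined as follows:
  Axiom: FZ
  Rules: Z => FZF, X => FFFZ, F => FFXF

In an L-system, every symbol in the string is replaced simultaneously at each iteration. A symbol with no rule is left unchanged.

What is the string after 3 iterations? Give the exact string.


Answer: FFXFFFXFFFFZFFXFFFXFFFXFFFFZFFXFFFXFFFXFFFXFFZFFFXFFFXFFFFZFFXFFFXFFFXFFFFZFFXFFFXFFZFFFXFFFXFFFXFFFFZFFXF

Derivation:
Step 0: FZ
Step 1: FFXFFZF
Step 2: FFXFFFXFFFFZFFXFFFXFFZFFFXF
Step 3: FFXFFFXFFFFZFFXFFFXFFFXFFFFZFFXFFFXFFFXFFFXFFZFFFXFFFXFFFFZFFXFFFXFFFXFFFFZFFXFFFXFFZFFFXFFFXFFFXFFFFZFFXF


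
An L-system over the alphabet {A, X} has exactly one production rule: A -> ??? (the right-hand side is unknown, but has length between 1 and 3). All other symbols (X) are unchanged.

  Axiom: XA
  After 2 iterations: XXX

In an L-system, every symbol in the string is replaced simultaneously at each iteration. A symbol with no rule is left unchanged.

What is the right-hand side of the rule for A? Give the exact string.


Trying A -> XX:
  Step 0: XA
  Step 1: XXX
  Step 2: XXX
Matches the given result.

Answer: XX


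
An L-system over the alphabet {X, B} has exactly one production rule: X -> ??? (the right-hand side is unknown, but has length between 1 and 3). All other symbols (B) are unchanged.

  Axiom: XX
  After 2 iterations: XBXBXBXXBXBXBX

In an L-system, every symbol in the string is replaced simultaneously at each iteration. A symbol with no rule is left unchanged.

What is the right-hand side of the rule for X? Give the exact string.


Trying X -> XBX:
  Step 0: XX
  Step 1: XBXXBX
  Step 2: XBXBXBXXBXBXBX
Matches the given result.

Answer: XBX


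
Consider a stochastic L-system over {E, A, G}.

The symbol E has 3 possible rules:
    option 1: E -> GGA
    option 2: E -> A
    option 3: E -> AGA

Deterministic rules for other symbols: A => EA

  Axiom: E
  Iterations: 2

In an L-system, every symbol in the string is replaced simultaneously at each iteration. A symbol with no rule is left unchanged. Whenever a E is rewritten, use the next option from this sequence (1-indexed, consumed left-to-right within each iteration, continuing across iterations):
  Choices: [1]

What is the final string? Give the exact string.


Answer: GGEA

Derivation:
Step 0: E
Step 1: GGA  (used choices [1])
Step 2: GGEA  (used choices [])


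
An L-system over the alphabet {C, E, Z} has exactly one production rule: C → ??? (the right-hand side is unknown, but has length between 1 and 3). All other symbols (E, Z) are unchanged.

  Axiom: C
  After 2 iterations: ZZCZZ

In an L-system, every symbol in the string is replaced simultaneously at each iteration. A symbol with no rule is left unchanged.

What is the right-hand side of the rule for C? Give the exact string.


Trying C → ZCZ:
  Step 0: C
  Step 1: ZCZ
  Step 2: ZZCZZ
Matches the given result.

Answer: ZCZ


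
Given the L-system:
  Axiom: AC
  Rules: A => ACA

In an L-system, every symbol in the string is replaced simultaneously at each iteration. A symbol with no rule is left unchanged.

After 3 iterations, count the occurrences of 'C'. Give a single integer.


Answer: 8

Derivation:
Step 0: AC  (1 'C')
Step 1: ACAC  (2 'C')
Step 2: ACACACAC  (4 'C')
Step 3: ACACACACACACACAC  (8 'C')


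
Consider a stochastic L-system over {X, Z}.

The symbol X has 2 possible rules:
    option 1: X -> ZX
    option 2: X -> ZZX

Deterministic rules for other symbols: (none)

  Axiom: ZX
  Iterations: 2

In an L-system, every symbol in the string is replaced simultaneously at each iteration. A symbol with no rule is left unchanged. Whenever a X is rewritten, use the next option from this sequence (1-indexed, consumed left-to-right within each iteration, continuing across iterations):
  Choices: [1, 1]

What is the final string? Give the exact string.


Answer: ZZZX

Derivation:
Step 0: ZX
Step 1: ZZX  (used choices [1])
Step 2: ZZZX  (used choices [1])


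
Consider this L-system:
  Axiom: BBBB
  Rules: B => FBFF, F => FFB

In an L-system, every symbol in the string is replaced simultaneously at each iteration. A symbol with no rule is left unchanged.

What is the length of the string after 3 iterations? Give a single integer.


Step 0: length = 4
Step 1: length = 16
Step 2: length = 52
Step 3: length = 172

Answer: 172


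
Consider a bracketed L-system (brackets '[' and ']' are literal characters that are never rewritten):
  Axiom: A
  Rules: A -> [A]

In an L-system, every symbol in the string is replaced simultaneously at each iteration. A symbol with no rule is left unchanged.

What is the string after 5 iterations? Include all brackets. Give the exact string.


Answer: [[[[[A]]]]]

Derivation:
Step 0: A
Step 1: [A]
Step 2: [[A]]
Step 3: [[[A]]]
Step 4: [[[[A]]]]
Step 5: [[[[[A]]]]]


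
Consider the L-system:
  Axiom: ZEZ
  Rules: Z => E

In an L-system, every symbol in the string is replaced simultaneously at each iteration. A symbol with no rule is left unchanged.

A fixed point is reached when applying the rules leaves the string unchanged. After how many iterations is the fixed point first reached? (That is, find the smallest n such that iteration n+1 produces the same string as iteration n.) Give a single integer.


Step 0: ZEZ
Step 1: EEE
Step 2: EEE  (unchanged — fixed point at step 1)

Answer: 1


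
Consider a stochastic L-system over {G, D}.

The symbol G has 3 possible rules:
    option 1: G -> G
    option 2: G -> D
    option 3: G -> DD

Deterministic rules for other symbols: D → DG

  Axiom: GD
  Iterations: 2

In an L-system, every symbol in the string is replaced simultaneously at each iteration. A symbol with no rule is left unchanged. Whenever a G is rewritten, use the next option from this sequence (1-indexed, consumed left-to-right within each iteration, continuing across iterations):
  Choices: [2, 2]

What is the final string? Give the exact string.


Answer: DGDGD

Derivation:
Step 0: GD
Step 1: DDG  (used choices [2])
Step 2: DGDGD  (used choices [2])


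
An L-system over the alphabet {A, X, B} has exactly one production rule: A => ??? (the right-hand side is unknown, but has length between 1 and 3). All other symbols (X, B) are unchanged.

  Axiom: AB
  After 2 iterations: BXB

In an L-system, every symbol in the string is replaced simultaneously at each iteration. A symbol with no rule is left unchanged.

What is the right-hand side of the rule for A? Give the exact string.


Trying A => BX:
  Step 0: AB
  Step 1: BXB
  Step 2: BXB
Matches the given result.

Answer: BX


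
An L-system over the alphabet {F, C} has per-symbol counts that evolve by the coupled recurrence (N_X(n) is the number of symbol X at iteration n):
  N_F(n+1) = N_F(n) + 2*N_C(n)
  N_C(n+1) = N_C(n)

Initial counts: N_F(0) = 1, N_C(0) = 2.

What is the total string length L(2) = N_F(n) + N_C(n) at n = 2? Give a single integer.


Step 0: N_F=1, N_C=2, L=3
Step 1: N_F=5, N_C=2, L=7
Step 2: N_F=9, N_C=2, L=11

Answer: 11


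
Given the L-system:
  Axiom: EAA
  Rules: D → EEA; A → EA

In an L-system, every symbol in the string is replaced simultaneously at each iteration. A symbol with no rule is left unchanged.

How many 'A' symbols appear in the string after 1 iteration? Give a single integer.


Answer: 2

Derivation:
Step 0: EAA  (2 'A')
Step 1: EEAEA  (2 'A')


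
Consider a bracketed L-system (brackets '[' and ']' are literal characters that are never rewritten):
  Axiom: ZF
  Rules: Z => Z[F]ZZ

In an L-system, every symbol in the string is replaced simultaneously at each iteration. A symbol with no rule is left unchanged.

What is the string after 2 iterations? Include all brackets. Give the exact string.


Step 0: ZF
Step 1: Z[F]ZZF
Step 2: Z[F]ZZ[F]Z[F]ZZZ[F]ZZF

Answer: Z[F]ZZ[F]Z[F]ZZZ[F]ZZF


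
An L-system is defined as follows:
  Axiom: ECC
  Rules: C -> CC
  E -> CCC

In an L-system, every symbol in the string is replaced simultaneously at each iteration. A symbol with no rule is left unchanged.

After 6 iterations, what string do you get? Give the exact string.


Answer: CCCCCCCCCCCCCCCCCCCCCCCCCCCCCCCCCCCCCCCCCCCCCCCCCCCCCCCCCCCCCCCCCCCCCCCCCCCCCCCCCCCCCCCCCCCCCCCCCCCCCCCCCCCCCCCCCCCCCCCCCCCCCCCCCCCCCCCCCCCCCCCCCCCCCCCCCCCCCCCCCCCCCCCCCCCCCCCCCCCCCCCCCCCCCCCCCCCCCCCCCCCCCCCCCCCCCCCCCCCCCCCC

Derivation:
Step 0: ECC
Step 1: CCCCCCC
Step 2: CCCCCCCCCCCCCC
Step 3: CCCCCCCCCCCCCCCCCCCCCCCCCCCC
Step 4: CCCCCCCCCCCCCCCCCCCCCCCCCCCCCCCCCCCCCCCCCCCCCCCCCCCCCCCC
Step 5: CCCCCCCCCCCCCCCCCCCCCCCCCCCCCCCCCCCCCCCCCCCCCCCCCCCCCCCCCCCCCCCCCCCCCCCCCCCCCCCCCCCCCCCCCCCCCCCCCCCCCCCCCCCCCCCC
Step 6: CCCCCCCCCCCCCCCCCCCCCCCCCCCCCCCCCCCCCCCCCCCCCCCCCCCCCCCCCCCCCCCCCCCCCCCCCCCCCCCCCCCCCCCCCCCCCCCCCCCCCCCCCCCCCCCCCCCCCCCCCCCCCCCCCCCCCCCCCCCCCCCCCCCCCCCCCCCCCCCCCCCCCCCCCCCCCCCCCCCCCCCCCCCCCCCCCCCCCCCCCCCCCCCCCCCCCCCCCCCCCCCC


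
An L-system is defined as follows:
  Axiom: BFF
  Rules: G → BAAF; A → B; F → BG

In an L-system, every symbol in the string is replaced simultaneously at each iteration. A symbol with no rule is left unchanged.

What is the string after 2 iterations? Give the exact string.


Step 0: BFF
Step 1: BBGBG
Step 2: BBBAAFBBAAF

Answer: BBBAAFBBAAF


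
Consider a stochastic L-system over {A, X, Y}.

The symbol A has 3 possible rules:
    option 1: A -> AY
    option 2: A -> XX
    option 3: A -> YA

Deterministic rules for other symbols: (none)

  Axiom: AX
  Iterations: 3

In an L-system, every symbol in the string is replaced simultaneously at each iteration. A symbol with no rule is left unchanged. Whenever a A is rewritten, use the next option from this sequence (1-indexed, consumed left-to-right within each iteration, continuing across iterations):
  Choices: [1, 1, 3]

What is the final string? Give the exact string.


Step 0: AX
Step 1: AYX  (used choices [1])
Step 2: AYYX  (used choices [1])
Step 3: YAYYX  (used choices [3])

Answer: YAYYX


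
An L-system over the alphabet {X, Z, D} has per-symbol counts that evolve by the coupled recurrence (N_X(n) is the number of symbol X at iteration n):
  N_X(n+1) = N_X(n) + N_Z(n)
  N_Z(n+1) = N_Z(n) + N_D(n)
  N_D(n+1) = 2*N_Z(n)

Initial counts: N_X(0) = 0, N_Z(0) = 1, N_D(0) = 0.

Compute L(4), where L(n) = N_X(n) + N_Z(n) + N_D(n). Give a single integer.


Step 0: N_X=0, N_Z=1, N_D=0, L=1
Step 1: N_X=1, N_Z=1, N_D=2, L=4
Step 2: N_X=2, N_Z=3, N_D=2, L=7
Step 3: N_X=5, N_Z=5, N_D=6, L=16
Step 4: N_X=10, N_Z=11, N_D=10, L=31

Answer: 31


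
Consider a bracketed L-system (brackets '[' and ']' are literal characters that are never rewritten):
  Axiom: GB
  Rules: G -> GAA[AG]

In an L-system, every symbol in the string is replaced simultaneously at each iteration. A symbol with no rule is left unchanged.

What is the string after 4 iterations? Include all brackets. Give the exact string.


Answer: GAA[AG]AA[AGAA[AG]]AA[AGAA[AG]AA[AGAA[AG]]]AA[AGAA[AG]AA[AGAA[AG]]AA[AGAA[AG]AA[AGAA[AG]]]]B

Derivation:
Step 0: GB
Step 1: GAA[AG]B
Step 2: GAA[AG]AA[AGAA[AG]]B
Step 3: GAA[AG]AA[AGAA[AG]]AA[AGAA[AG]AA[AGAA[AG]]]B
Step 4: GAA[AG]AA[AGAA[AG]]AA[AGAA[AG]AA[AGAA[AG]]]AA[AGAA[AG]AA[AGAA[AG]]AA[AGAA[AG]AA[AGAA[AG]]]]B


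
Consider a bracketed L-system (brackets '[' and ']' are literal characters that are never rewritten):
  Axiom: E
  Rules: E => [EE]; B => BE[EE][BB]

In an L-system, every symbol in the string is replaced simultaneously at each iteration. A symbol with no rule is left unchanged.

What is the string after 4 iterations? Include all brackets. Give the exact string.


Step 0: E
Step 1: [EE]
Step 2: [[EE][EE]]
Step 3: [[[EE][EE]][[EE][EE]]]
Step 4: [[[[EE][EE]][[EE][EE]]][[[EE][EE]][[EE][EE]]]]

Answer: [[[[EE][EE]][[EE][EE]]][[[EE][EE]][[EE][EE]]]]


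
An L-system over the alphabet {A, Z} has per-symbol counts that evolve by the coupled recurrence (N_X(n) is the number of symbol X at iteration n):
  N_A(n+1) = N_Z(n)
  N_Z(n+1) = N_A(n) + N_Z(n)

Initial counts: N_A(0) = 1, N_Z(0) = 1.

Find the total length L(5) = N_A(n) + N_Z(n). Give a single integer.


Answer: 21

Derivation:
Step 0: N_A=1, N_Z=1, L=2
Step 1: N_A=1, N_Z=2, L=3
Step 2: N_A=2, N_Z=3, L=5
Step 3: N_A=3, N_Z=5, L=8
Step 4: N_A=5, N_Z=8, L=13
Step 5: N_A=8, N_Z=13, L=21


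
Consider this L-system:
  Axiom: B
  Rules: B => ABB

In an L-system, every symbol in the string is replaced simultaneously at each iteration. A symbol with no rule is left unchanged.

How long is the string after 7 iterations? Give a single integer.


Answer: 255

Derivation:
Step 0: length = 1
Step 1: length = 3
Step 2: length = 7
Step 3: length = 15
Step 4: length = 31
Step 5: length = 63
Step 6: length = 127
Step 7: length = 255


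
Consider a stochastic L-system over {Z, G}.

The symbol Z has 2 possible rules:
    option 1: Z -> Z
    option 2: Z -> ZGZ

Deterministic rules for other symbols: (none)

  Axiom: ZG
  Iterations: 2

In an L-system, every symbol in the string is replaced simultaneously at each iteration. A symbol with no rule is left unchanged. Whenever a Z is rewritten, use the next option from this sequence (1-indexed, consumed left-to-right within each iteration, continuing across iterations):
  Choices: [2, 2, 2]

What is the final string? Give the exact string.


Answer: ZGZGZGZG

Derivation:
Step 0: ZG
Step 1: ZGZG  (used choices [2])
Step 2: ZGZGZGZG  (used choices [2, 2])


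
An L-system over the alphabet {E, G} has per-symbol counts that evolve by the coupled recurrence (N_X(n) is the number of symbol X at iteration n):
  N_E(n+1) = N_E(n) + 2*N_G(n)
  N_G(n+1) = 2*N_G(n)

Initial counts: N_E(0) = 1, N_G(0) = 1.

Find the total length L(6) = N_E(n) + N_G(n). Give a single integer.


Step 0: N_E=1, N_G=1, L=2
Step 1: N_E=3, N_G=2, L=5
Step 2: N_E=7, N_G=4, L=11
Step 3: N_E=15, N_G=8, L=23
Step 4: N_E=31, N_G=16, L=47
Step 5: N_E=63, N_G=32, L=95
Step 6: N_E=127, N_G=64, L=191

Answer: 191


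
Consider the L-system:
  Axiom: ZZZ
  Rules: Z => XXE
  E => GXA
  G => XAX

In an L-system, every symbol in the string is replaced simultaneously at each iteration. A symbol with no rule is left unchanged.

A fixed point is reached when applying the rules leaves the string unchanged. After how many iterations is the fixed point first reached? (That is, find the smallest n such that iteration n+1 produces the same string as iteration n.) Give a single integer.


Step 0: ZZZ
Step 1: XXEXXEXXE
Step 2: XXGXAXXGXAXXGXA
Step 3: XXXAXXAXXXAXXAXXXAXXA
Step 4: XXXAXXAXXXAXXAXXXAXXA  (unchanged — fixed point at step 3)

Answer: 3


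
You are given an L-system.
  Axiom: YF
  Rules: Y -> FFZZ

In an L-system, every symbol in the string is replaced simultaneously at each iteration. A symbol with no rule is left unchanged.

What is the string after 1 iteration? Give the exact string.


Answer: FFZZF

Derivation:
Step 0: YF
Step 1: FFZZF


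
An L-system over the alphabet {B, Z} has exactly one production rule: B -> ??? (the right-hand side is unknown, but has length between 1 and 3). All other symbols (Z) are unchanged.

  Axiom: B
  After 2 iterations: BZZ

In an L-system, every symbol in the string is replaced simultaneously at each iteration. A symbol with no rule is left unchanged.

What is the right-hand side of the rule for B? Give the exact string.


Answer: BZ

Derivation:
Trying B -> BZ:
  Step 0: B
  Step 1: BZ
  Step 2: BZZ
Matches the given result.


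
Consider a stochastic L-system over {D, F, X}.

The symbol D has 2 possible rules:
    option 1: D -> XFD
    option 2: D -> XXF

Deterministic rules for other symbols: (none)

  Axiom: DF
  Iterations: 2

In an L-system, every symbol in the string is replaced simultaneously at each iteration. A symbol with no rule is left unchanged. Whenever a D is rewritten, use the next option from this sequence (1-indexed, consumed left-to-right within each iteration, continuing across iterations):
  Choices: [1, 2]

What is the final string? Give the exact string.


Answer: XFXXFF

Derivation:
Step 0: DF
Step 1: XFDF  (used choices [1])
Step 2: XFXXFF  (used choices [2])


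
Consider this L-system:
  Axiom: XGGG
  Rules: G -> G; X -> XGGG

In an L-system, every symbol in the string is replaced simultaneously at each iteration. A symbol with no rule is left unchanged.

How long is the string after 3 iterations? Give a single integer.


Answer: 13

Derivation:
Step 0: length = 4
Step 1: length = 7
Step 2: length = 10
Step 3: length = 13


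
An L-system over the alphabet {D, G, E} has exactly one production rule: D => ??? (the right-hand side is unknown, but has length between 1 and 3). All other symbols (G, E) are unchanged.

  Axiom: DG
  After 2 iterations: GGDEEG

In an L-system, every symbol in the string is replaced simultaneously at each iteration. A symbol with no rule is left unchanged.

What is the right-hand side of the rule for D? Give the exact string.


Trying D => GDE:
  Step 0: DG
  Step 1: GDEG
  Step 2: GGDEEG
Matches the given result.

Answer: GDE


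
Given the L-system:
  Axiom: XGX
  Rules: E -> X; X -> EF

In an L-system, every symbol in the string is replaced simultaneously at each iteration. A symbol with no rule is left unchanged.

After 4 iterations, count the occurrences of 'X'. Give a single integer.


Step 0: XGX  (2 'X')
Step 1: EFGEF  (0 'X')
Step 2: XFGXF  (2 'X')
Step 3: EFFGEFF  (0 'X')
Step 4: XFFGXFF  (2 'X')

Answer: 2


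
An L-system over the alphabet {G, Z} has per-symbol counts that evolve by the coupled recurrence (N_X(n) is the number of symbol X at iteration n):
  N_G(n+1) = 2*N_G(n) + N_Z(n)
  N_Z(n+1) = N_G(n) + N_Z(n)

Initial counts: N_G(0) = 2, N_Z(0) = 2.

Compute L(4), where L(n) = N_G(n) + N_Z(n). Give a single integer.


Answer: 178

Derivation:
Step 0: N_G=2, N_Z=2, L=4
Step 1: N_G=6, N_Z=4, L=10
Step 2: N_G=16, N_Z=10, L=26
Step 3: N_G=42, N_Z=26, L=68
Step 4: N_G=110, N_Z=68, L=178


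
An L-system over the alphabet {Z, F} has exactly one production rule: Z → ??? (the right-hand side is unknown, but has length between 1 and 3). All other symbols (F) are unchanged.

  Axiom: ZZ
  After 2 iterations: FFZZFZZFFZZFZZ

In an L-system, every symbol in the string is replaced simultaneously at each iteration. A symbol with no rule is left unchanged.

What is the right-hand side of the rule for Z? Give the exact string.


Answer: FZZ

Derivation:
Trying Z → FZZ:
  Step 0: ZZ
  Step 1: FZZFZZ
  Step 2: FFZZFZZFFZZFZZ
Matches the given result.


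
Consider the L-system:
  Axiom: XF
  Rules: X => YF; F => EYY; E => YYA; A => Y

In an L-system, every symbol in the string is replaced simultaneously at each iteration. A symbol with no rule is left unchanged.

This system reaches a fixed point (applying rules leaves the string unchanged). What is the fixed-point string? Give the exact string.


Answer: YYYYYYYYYYY

Derivation:
Step 0: XF
Step 1: YFEYY
Step 2: YEYYYYAYY
Step 3: YYYAYYYYYYY
Step 4: YYYYYYYYYYY
Step 5: YYYYYYYYYYY  (unchanged — fixed point at step 4)


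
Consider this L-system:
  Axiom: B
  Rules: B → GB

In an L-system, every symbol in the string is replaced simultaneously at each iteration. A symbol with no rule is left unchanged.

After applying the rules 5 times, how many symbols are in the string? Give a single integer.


Step 0: length = 1
Step 1: length = 2
Step 2: length = 3
Step 3: length = 4
Step 4: length = 5
Step 5: length = 6

Answer: 6


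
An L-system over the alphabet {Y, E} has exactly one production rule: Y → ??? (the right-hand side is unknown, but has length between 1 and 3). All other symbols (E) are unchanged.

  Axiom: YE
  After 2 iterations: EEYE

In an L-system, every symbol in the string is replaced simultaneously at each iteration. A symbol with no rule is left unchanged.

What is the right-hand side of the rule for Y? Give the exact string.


Trying Y → EY:
  Step 0: YE
  Step 1: EYE
  Step 2: EEYE
Matches the given result.

Answer: EY


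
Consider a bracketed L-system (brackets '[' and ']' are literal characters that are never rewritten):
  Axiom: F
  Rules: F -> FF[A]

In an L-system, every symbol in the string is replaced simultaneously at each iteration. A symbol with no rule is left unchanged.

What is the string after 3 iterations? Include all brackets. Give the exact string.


Step 0: F
Step 1: FF[A]
Step 2: FF[A]FF[A][A]
Step 3: FF[A]FF[A][A]FF[A]FF[A][A][A]

Answer: FF[A]FF[A][A]FF[A]FF[A][A][A]


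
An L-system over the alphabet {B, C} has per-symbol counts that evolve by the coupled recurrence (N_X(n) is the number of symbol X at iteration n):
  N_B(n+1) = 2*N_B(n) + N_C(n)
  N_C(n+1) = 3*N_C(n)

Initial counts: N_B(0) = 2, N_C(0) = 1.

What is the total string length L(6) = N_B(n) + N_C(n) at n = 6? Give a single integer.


Step 0: N_B=2, N_C=1, L=3
Step 1: N_B=5, N_C=3, L=8
Step 2: N_B=13, N_C=9, L=22
Step 3: N_B=35, N_C=27, L=62
Step 4: N_B=97, N_C=81, L=178
Step 5: N_B=275, N_C=243, L=518
Step 6: N_B=793, N_C=729, L=1522

Answer: 1522


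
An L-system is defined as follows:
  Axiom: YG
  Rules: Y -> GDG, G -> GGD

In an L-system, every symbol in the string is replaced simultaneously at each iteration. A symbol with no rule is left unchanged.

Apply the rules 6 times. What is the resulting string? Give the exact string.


Answer: GGDGGDDGGDGGDDDGGDGGDDGGDGGDDDDGGDGGDDGGDGGDDDGGDGGDDGGDGGDDDDDDGGDGGDDGGDGGDDDGGDGGDDGGDGGDDDDGGDGGDDGGDGGDDDGGDGGDDGGDGGDDDDDGGDGGDDGGDGGDDDGGDGGDDGGDGGDDDDGGDGGDDGGDGGDDDGGDGGDDGGDGGDDDDDGGDGGDDGGDGGDDDGGDGGDDGGDGGDDDDGGDGGDDGGDGGDDDGGDGGDDGGDGGDDDDDD

Derivation:
Step 0: YG
Step 1: GDGGGD
Step 2: GGDDGGDGGDGGDD
Step 3: GGDGGDDDGGDGGDDGGDGGDDGGDGGDDD
Step 4: GGDGGDDGGDGGDDDDGGDGGDDGGDGGDDDGGDGGDDGGDGGDDDGGDGGDDGGDGGDDDD
Step 5: GGDGGDDGGDGGDDDGGDGGDDGGDGGDDDDDGGDGGDDGGDGGDDDGGDGGDDGGDGGDDDDGGDGGDDGGDGGDDDGGDGGDDGGDGGDDDDGGDGGDDGGDGGDDDGGDGGDDGGDGGDDDDD
Step 6: GGDGGDDGGDGGDDDGGDGGDDGGDGGDDDDGGDGGDDGGDGGDDDGGDGGDDGGDGGDDDDDDGGDGGDDGGDGGDDDGGDGGDDGGDGGDDDDGGDGGDDGGDGGDDDGGDGGDDGGDGGDDDDDGGDGGDDGGDGGDDDGGDGGDDGGDGGDDDDGGDGGDDGGDGGDDDGGDGGDDGGDGGDDDDDGGDGGDDGGDGGDDDGGDGGDDGGDGGDDDDGGDGGDDGGDGGDDDGGDGGDDGGDGGDDDDDD


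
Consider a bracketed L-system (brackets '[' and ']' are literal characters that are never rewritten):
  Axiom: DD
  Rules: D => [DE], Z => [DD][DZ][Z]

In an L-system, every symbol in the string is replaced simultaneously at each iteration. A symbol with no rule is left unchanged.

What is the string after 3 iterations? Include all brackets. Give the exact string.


Step 0: DD
Step 1: [DE][DE]
Step 2: [[DE]E][[DE]E]
Step 3: [[[DE]E]E][[[DE]E]E]

Answer: [[[DE]E]E][[[DE]E]E]


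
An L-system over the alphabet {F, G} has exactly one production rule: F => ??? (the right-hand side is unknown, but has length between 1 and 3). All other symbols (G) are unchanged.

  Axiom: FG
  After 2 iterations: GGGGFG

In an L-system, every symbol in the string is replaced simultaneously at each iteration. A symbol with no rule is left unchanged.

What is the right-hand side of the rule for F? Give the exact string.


Answer: GGF

Derivation:
Trying F => GGF:
  Step 0: FG
  Step 1: GGFG
  Step 2: GGGGFG
Matches the given result.


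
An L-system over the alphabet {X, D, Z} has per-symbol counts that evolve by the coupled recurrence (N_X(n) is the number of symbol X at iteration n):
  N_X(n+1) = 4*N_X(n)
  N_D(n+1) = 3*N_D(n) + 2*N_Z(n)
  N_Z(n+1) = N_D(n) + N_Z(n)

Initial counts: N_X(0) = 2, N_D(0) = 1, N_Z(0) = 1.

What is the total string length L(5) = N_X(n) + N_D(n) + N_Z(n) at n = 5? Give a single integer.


Step 0: N_X=2, N_D=1, N_Z=1, L=4
Step 1: N_X=8, N_D=5, N_Z=2, L=15
Step 2: N_X=32, N_D=19, N_Z=7, L=58
Step 3: N_X=128, N_D=71, N_Z=26, L=225
Step 4: N_X=512, N_D=265, N_Z=97, L=874
Step 5: N_X=2048, N_D=989, N_Z=362, L=3399

Answer: 3399


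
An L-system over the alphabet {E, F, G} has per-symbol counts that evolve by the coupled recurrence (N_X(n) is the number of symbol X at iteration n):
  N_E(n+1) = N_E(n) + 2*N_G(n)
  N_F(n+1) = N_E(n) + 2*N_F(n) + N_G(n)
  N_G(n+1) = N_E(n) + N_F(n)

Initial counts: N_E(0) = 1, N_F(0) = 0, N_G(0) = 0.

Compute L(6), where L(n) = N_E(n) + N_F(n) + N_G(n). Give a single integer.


Answer: 729

Derivation:
Step 0: N_E=1, N_F=0, N_G=0, L=1
Step 1: N_E=1, N_F=1, N_G=1, L=3
Step 2: N_E=3, N_F=4, N_G=2, L=9
Step 3: N_E=7, N_F=13, N_G=7, L=27
Step 4: N_E=21, N_F=40, N_G=20, L=81
Step 5: N_E=61, N_F=121, N_G=61, L=243
Step 6: N_E=183, N_F=364, N_G=182, L=729


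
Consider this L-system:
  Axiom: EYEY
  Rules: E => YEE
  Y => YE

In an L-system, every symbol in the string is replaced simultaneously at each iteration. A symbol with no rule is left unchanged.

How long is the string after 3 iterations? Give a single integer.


Answer: 68

Derivation:
Step 0: length = 4
Step 1: length = 10
Step 2: length = 26
Step 3: length = 68


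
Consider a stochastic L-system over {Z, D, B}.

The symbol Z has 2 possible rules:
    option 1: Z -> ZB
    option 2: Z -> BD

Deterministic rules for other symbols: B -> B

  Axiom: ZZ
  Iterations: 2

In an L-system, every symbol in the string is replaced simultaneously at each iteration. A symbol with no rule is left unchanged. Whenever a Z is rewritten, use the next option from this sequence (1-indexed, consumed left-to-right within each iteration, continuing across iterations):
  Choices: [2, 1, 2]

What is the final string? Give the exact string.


Answer: BDBDB

Derivation:
Step 0: ZZ
Step 1: BDZB  (used choices [2, 1])
Step 2: BDBDB  (used choices [2])


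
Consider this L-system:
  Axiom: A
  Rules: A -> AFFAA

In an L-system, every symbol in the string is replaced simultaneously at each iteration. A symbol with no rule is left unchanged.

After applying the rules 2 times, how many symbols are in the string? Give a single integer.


Answer: 17

Derivation:
Step 0: length = 1
Step 1: length = 5
Step 2: length = 17


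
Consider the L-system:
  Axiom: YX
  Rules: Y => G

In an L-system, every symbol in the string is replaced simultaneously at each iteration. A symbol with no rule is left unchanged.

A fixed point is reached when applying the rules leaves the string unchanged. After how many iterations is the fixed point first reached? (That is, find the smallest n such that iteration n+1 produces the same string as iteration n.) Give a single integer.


Answer: 1

Derivation:
Step 0: YX
Step 1: GX
Step 2: GX  (unchanged — fixed point at step 1)


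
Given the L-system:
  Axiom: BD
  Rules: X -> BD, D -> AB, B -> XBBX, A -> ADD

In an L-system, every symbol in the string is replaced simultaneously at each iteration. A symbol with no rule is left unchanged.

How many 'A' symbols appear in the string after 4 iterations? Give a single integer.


Step 0: BD  (0 'A')
Step 1: XBBXAB  (1 'A')
Step 2: BDXBBXXBBXBDADDXBBX  (1 'A')
Step 3: XBBXABBDXBBXXBBXBDBDXBBXXBBXBDXBBXABADDABABBDXBBXXBBXBD  (5 'A')
Step 4: BDXBBXXBBXBDADDXBBXXBBXABBDXBBXXBBXBDBDXBBXXBBXBDXBBXABXBBXABBDXBBXXBBXBDBDXBBXXBBXBDXBBXABBDXBBXXBBXBDADDXBBXADDABABADDXBBXADDXBBXXBBXABBDXBBXXBBXBDBDXBBXXBBXBDXBBXAB  (13 'A')

Answer: 13


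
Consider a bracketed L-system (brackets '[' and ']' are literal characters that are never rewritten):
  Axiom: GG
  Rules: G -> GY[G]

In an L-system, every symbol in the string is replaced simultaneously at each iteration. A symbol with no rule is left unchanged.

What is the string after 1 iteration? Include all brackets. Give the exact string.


Answer: GY[G]GY[G]

Derivation:
Step 0: GG
Step 1: GY[G]GY[G]


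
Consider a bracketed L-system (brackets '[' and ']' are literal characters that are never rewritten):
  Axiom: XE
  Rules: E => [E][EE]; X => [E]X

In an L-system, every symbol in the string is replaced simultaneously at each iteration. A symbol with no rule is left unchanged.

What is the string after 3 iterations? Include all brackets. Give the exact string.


Answer: [[[E][EE]][[E][EE][E][EE]]][[E][EE]][E]X[[[E][EE]][[E][EE][E][EE]]][[[E][EE]][[E][EE][E][EE]][[E][EE]][[E][EE][E][EE]]]

Derivation:
Step 0: XE
Step 1: [E]X[E][EE]
Step 2: [[E][EE]][E]X[[E][EE]][[E][EE][E][EE]]
Step 3: [[[E][EE]][[E][EE][E][EE]]][[E][EE]][E]X[[[E][EE]][[E][EE][E][EE]]][[[E][EE]][[E][EE][E][EE]][[E][EE]][[E][EE][E][EE]]]


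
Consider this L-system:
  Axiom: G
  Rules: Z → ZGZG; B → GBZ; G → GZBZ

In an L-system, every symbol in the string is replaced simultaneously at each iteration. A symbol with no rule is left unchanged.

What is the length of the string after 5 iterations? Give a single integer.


Step 0: length = 1
Step 1: length = 4
Step 2: length = 15
Step 3: length = 58
Step 4: length = 224
Step 5: length = 866

Answer: 866


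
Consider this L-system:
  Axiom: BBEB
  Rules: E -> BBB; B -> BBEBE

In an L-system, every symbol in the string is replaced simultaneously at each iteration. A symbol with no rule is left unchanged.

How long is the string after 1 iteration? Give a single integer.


Answer: 18

Derivation:
Step 0: length = 4
Step 1: length = 18


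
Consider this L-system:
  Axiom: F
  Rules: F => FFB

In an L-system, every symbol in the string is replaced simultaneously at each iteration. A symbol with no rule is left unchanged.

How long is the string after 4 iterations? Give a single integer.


Step 0: length = 1
Step 1: length = 3
Step 2: length = 7
Step 3: length = 15
Step 4: length = 31

Answer: 31


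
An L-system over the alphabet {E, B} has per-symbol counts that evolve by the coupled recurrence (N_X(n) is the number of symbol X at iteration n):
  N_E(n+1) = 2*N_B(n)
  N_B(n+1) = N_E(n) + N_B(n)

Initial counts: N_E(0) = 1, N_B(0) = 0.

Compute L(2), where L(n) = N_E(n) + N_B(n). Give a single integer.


Step 0: N_E=1, N_B=0, L=1
Step 1: N_E=0, N_B=1, L=1
Step 2: N_E=2, N_B=1, L=3

Answer: 3


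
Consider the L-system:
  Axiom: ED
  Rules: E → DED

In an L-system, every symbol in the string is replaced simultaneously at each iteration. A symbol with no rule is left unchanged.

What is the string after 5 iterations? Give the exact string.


Step 0: ED
Step 1: DEDD
Step 2: DDEDDD
Step 3: DDDEDDDD
Step 4: DDDDEDDDDD
Step 5: DDDDDEDDDDDD

Answer: DDDDDEDDDDDD


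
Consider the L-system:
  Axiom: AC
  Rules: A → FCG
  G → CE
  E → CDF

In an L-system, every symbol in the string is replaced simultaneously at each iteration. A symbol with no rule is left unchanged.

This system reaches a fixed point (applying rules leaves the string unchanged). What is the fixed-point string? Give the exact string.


Answer: FCCCDFC

Derivation:
Step 0: AC
Step 1: FCGC
Step 2: FCCEC
Step 3: FCCCDFC
Step 4: FCCCDFC  (unchanged — fixed point at step 3)


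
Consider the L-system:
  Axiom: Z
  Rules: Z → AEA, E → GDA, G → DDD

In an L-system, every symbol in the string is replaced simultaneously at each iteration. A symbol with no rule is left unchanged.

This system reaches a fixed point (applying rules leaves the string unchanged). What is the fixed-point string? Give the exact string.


Answer: ADDDDAA

Derivation:
Step 0: Z
Step 1: AEA
Step 2: AGDAA
Step 3: ADDDDAA
Step 4: ADDDDAA  (unchanged — fixed point at step 3)


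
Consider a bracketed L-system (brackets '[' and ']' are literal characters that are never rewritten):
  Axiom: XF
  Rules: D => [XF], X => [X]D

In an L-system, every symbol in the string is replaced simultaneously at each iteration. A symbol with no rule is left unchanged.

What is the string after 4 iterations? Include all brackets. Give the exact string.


Answer: [[[[X]D][XF]][[X]DF]][[[X]D][XF]F]F

Derivation:
Step 0: XF
Step 1: [X]DF
Step 2: [[X]D][XF]F
Step 3: [[[X]D][XF]][[X]DF]F
Step 4: [[[[X]D][XF]][[X]DF]][[[X]D][XF]F]F


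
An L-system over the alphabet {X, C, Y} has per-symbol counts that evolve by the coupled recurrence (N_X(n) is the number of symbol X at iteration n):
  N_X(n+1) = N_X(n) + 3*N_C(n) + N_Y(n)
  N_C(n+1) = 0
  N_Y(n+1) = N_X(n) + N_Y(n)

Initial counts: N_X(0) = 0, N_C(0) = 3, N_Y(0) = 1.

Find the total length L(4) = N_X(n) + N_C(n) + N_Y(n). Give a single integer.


Answer: 88

Derivation:
Step 0: N_X=0, N_C=3, N_Y=1, L=4
Step 1: N_X=10, N_C=0, N_Y=1, L=11
Step 2: N_X=11, N_C=0, N_Y=11, L=22
Step 3: N_X=22, N_C=0, N_Y=22, L=44
Step 4: N_X=44, N_C=0, N_Y=44, L=88


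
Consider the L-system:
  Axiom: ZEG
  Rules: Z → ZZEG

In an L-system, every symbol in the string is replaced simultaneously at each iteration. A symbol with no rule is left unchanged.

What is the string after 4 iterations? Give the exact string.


Answer: ZZEGZZEGEGZZEGZZEGEGEGZZEGZZEGEGZZEGZZEGEGEGEGEG

Derivation:
Step 0: ZEG
Step 1: ZZEGEG
Step 2: ZZEGZZEGEGEG
Step 3: ZZEGZZEGEGZZEGZZEGEGEGEG
Step 4: ZZEGZZEGEGZZEGZZEGEGEGZZEGZZEGEGZZEGZZEGEGEGEGEG


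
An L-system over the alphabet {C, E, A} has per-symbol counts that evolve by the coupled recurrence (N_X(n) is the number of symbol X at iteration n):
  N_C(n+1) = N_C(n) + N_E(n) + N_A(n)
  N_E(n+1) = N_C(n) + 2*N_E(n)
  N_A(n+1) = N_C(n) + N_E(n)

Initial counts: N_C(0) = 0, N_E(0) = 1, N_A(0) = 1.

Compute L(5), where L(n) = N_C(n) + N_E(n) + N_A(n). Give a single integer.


Step 0: N_C=0, N_E=1, N_A=1, L=2
Step 1: N_C=2, N_E=2, N_A=1, L=5
Step 2: N_C=5, N_E=6, N_A=4, L=15
Step 3: N_C=15, N_E=17, N_A=11, L=43
Step 4: N_C=43, N_E=49, N_A=32, L=124
Step 5: N_C=124, N_E=141, N_A=92, L=357

Answer: 357


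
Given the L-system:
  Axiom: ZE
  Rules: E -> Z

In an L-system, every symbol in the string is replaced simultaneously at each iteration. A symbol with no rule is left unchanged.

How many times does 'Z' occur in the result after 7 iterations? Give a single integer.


Step 0: ZE  (1 'Z')
Step 1: ZZ  (2 'Z')
Step 2: ZZ  (2 'Z')
Step 3: ZZ  (2 'Z')
Step 4: ZZ  (2 'Z')
Step 5: ZZ  (2 'Z')
Step 6: ZZ  (2 'Z')
Step 7: ZZ  (2 'Z')

Answer: 2


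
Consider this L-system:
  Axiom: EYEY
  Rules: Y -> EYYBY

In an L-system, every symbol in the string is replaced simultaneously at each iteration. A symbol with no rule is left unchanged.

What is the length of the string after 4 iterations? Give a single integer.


Step 0: length = 4
Step 1: length = 12
Step 2: length = 36
Step 3: length = 108
Step 4: length = 324

Answer: 324


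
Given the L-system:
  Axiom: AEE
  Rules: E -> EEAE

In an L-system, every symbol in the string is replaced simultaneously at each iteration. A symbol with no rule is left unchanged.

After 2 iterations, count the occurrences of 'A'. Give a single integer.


Step 0: AEE  (1 'A')
Step 1: AEEAEEEAE  (3 'A')
Step 2: AEEAEEEAEAEEAEEEAEEEAEAEEAE  (9 'A')

Answer: 9


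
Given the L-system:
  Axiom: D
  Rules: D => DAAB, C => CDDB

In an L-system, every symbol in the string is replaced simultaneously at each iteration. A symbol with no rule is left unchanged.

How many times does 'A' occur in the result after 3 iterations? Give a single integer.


Answer: 6

Derivation:
Step 0: D  (0 'A')
Step 1: DAAB  (2 'A')
Step 2: DAABAAB  (4 'A')
Step 3: DAABAABAAB  (6 'A')
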